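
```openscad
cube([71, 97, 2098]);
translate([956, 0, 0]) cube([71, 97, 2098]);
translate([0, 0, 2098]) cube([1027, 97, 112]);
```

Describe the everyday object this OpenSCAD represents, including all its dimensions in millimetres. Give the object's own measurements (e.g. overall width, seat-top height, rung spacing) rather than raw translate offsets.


A door frame. The clear opening is 885 mm wide and 2098 mm high. Two 71 mm wide jambs, 97 mm deep, stand either side of the opening from the floor to the top of the opening. A 112 mm thick head sits across the top of both jambs, spanning the full outside width of the frame.


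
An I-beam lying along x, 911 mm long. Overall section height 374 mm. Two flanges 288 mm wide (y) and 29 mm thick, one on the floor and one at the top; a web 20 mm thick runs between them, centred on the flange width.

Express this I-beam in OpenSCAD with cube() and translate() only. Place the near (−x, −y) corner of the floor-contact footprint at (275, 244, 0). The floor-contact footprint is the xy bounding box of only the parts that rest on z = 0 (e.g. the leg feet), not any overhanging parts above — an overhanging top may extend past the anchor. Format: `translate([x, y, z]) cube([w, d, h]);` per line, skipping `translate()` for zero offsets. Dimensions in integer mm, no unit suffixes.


translate([275, 244, 0]) cube([911, 288, 29]);
translate([275, 378, 29]) cube([911, 20, 316]);
translate([275, 244, 345]) cube([911, 288, 29]);


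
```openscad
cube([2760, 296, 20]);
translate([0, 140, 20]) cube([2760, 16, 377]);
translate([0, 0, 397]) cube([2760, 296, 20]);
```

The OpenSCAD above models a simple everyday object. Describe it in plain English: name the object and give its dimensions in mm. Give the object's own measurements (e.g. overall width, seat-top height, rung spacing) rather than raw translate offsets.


An I-beam lying along x, 2760 mm long. Overall section height 417 mm. Two flanges 296 mm wide (y) and 20 mm thick, one on the floor and one at the top; a web 16 mm thick runs between them, centred on the flange width.


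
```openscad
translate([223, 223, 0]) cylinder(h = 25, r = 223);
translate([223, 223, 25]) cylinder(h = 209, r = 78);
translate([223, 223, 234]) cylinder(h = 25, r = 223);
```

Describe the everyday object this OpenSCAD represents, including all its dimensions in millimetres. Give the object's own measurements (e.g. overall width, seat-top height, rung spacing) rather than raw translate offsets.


A spool: two coaxial disc flanges of radius 223 mm and thickness 25 mm, joined by a core cylinder of radius 78 mm and height 209 mm. The lower flange rests on z = 0 and the three cylinders share a vertical axis.


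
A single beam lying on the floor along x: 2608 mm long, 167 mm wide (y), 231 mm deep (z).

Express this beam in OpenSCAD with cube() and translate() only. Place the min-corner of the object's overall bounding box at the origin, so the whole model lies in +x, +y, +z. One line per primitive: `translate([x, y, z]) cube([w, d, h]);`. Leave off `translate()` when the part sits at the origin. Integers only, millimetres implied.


cube([2608, 167, 231]);


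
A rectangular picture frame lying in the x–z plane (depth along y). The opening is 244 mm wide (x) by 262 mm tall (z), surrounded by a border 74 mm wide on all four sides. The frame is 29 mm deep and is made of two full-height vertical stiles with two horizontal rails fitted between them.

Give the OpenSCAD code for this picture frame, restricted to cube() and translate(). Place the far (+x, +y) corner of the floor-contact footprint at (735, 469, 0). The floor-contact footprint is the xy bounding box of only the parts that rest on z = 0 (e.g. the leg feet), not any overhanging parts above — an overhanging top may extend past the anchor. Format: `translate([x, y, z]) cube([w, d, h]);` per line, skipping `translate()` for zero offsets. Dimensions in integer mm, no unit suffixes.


translate([343, 440, 0]) cube([74, 29, 410]);
translate([661, 440, 0]) cube([74, 29, 410]);
translate([417, 440, 0]) cube([244, 29, 74]);
translate([417, 440, 336]) cube([244, 29, 74]);


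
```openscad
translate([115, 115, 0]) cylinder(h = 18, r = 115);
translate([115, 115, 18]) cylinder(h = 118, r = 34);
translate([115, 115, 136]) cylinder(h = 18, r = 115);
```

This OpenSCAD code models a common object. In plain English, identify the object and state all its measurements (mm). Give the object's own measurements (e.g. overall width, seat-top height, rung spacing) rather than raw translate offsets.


A spool: two coaxial disc flanges of radius 115 mm and thickness 18 mm, joined by a core cylinder of radius 34 mm and height 118 mm. The lower flange rests on z = 0 and the three cylinders share a vertical axis.


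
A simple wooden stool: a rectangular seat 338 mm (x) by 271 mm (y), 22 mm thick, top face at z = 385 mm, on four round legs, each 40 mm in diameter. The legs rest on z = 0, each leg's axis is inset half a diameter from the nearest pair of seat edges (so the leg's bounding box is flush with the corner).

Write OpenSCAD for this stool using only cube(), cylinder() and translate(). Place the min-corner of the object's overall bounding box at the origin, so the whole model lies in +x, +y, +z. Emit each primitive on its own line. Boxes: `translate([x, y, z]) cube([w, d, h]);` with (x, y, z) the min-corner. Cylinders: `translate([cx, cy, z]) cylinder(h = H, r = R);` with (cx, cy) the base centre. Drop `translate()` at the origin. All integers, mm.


translate([0, 0, 363]) cube([338, 271, 22]);
translate([20, 20, 0]) cylinder(h = 363, r = 20);
translate([318, 20, 0]) cylinder(h = 363, r = 20);
translate([20, 251, 0]) cylinder(h = 363, r = 20);
translate([318, 251, 0]) cylinder(h = 363, r = 20);


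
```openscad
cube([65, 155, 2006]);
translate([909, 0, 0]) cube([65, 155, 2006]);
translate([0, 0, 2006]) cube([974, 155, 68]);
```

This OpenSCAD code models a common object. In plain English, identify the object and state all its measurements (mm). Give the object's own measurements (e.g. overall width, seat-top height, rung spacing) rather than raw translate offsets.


A door frame. The clear opening is 844 mm wide and 2006 mm high. Two 65 mm wide jambs, 155 mm deep, stand either side of the opening from the floor to the top of the opening. A 68 mm thick head sits across the top of both jambs, spanning the full outside width of the frame.


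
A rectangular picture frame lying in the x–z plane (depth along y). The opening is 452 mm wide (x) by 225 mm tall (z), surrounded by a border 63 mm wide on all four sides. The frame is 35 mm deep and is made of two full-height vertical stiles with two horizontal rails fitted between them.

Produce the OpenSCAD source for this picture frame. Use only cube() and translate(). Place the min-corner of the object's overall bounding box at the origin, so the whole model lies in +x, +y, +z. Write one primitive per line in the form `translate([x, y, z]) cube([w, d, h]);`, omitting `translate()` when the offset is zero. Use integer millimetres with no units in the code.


cube([63, 35, 351]);
translate([515, 0, 0]) cube([63, 35, 351]);
translate([63, 0, 0]) cube([452, 35, 63]);
translate([63, 0, 288]) cube([452, 35, 63]);


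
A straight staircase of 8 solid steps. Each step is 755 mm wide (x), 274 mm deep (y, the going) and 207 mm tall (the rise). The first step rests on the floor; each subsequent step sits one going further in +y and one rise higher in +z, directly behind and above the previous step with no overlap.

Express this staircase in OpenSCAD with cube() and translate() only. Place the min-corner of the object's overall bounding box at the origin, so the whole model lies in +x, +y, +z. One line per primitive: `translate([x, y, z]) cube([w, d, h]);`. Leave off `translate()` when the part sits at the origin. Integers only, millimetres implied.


cube([755, 274, 207]);
translate([0, 274, 207]) cube([755, 274, 207]);
translate([0, 548, 414]) cube([755, 274, 207]);
translate([0, 822, 621]) cube([755, 274, 207]);
translate([0, 1096, 828]) cube([755, 274, 207]);
translate([0, 1370, 1035]) cube([755, 274, 207]);
translate([0, 1644, 1242]) cube([755, 274, 207]);
translate([0, 1918, 1449]) cube([755, 274, 207]);


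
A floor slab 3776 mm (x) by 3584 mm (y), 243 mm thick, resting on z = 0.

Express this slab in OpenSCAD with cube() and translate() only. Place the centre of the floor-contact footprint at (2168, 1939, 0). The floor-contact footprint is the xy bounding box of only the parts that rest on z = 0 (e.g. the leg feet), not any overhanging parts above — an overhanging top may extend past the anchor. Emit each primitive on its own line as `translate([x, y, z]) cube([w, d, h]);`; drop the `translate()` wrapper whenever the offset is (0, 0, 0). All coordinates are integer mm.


translate([280, 147, 0]) cube([3776, 3584, 243]);


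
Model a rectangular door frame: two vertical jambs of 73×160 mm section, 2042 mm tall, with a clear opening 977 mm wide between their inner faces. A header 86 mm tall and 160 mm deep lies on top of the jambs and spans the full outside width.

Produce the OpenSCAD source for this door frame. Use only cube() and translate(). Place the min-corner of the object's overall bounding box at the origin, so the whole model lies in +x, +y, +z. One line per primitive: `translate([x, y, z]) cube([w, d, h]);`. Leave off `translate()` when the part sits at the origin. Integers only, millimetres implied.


cube([73, 160, 2042]);
translate([1050, 0, 0]) cube([73, 160, 2042]);
translate([0, 0, 2042]) cube([1123, 160, 86]);


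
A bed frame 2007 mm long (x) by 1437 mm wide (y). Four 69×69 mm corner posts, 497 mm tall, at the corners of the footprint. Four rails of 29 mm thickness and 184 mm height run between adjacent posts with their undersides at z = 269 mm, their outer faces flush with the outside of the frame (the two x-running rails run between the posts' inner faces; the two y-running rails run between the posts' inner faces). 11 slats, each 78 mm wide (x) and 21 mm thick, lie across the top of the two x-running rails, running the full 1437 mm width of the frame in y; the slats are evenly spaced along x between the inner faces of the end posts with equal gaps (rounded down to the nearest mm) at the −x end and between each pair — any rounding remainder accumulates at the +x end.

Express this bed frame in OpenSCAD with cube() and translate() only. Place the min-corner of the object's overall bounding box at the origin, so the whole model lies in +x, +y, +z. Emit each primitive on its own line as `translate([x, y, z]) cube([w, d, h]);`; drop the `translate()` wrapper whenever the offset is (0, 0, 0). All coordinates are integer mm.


// slat z = rail_z + rail_h = 269 + 184 = 453
// slat gap = ⌊(1869 − 11·78) / 12⌋ = 84
cube([69, 69, 497]);
translate([0, 1368, 0]) cube([69, 69, 497]);
translate([1938, 0, 0]) cube([69, 69, 497]);
translate([1938, 1368, 0]) cube([69, 69, 497]);
translate([69, 0, 269]) cube([1869, 29, 184]);
translate([69, 1408, 269]) cube([1869, 29, 184]);
translate([0, 69, 269]) cube([29, 1299, 184]);
translate([1978, 69, 269]) cube([29, 1299, 184]);
translate([153, 0, 453]) cube([78, 1437, 21]);
translate([315, 0, 453]) cube([78, 1437, 21]);
translate([477, 0, 453]) cube([78, 1437, 21]);
translate([639, 0, 453]) cube([78, 1437, 21]);
translate([801, 0, 453]) cube([78, 1437, 21]);
translate([963, 0, 453]) cube([78, 1437, 21]);
translate([1125, 0, 453]) cube([78, 1437, 21]);
translate([1287, 0, 453]) cube([78, 1437, 21]);
translate([1449, 0, 453]) cube([78, 1437, 21]);
translate([1611, 0, 453]) cube([78, 1437, 21]);
translate([1773, 0, 453]) cube([78, 1437, 21]);


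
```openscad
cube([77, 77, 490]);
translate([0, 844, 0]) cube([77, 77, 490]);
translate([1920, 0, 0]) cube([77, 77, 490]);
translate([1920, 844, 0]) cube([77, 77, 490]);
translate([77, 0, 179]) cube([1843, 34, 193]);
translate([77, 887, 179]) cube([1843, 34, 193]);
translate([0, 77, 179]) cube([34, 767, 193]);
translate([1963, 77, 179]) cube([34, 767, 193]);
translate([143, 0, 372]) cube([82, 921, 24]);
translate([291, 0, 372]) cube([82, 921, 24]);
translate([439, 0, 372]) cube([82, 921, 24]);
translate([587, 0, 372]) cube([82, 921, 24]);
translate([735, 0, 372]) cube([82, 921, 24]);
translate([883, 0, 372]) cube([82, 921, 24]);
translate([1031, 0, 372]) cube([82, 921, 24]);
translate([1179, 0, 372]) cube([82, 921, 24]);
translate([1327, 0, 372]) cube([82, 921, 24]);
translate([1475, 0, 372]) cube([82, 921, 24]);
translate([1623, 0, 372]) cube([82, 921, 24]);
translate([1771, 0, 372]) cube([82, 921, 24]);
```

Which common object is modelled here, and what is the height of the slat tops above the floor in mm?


A bed frame. The slat-top height is 396 mm.

Four posts, four rails, and a row of slats — a bed frame. Slats sit on the rails at z = 179 + 193 = 372; with slat thickness 24, the top is 396 mm.


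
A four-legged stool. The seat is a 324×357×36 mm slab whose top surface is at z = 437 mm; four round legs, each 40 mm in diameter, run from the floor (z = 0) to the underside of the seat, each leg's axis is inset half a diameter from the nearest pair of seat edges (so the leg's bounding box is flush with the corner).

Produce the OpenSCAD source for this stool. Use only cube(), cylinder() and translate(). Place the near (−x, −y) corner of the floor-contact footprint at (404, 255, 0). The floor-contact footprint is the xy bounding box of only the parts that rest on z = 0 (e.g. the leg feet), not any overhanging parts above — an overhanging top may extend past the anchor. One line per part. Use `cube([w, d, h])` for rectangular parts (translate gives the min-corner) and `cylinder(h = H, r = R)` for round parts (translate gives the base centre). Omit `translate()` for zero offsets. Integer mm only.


translate([404, 255, 401]) cube([324, 357, 36]);
translate([424, 275, 0]) cylinder(h = 401, r = 20);
translate([708, 275, 0]) cylinder(h = 401, r = 20);
translate([424, 592, 0]) cylinder(h = 401, r = 20);
translate([708, 592, 0]) cylinder(h = 401, r = 20);


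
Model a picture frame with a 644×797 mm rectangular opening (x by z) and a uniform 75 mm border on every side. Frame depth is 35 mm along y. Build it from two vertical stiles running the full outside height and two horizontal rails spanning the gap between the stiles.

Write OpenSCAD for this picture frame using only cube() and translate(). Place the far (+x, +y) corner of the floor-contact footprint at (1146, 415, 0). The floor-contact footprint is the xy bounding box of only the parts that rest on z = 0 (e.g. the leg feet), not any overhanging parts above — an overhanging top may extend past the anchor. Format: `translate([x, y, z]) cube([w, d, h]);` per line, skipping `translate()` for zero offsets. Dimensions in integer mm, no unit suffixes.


translate([352, 380, 0]) cube([75, 35, 947]);
translate([1071, 380, 0]) cube([75, 35, 947]);
translate([427, 380, 0]) cube([644, 35, 75]);
translate([427, 380, 872]) cube([644, 35, 75]);


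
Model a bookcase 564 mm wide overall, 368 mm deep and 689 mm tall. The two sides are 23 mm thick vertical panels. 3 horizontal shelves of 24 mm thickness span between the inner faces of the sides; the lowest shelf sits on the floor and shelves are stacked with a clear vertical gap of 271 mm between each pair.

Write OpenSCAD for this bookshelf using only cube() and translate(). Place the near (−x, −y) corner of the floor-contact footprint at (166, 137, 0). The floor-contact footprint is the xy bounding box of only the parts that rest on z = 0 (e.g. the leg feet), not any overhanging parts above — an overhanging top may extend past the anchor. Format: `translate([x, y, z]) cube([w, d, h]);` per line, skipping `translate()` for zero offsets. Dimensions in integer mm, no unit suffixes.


translate([166, 137, 0]) cube([23, 368, 689]);
translate([707, 137, 0]) cube([23, 368, 689]);
translate([189, 137, 0]) cube([518, 368, 24]);
translate([189, 137, 295]) cube([518, 368, 24]);
translate([189, 137, 590]) cube([518, 368, 24]);


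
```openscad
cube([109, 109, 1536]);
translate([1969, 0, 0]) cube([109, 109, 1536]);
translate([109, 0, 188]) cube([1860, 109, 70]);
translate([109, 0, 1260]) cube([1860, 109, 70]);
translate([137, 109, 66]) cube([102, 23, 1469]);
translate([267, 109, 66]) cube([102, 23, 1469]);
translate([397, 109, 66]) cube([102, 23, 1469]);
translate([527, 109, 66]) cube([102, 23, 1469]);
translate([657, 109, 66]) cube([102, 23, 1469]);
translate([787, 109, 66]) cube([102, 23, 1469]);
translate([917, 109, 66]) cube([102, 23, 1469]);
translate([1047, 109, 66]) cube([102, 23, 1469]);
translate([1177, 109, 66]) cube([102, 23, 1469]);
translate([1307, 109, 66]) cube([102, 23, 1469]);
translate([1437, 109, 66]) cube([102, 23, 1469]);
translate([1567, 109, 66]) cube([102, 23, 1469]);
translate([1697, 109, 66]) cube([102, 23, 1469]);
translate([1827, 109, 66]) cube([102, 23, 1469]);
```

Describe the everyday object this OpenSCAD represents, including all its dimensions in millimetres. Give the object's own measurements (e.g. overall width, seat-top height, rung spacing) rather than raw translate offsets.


A fence section. Two 109×109 mm posts, 1536 mm tall, stand on the floor with a clear span of 1860 mm between their inner faces. Two horizontal rails of 109×70 mm section span the gap between the posts with their undersides at z = 188 mm and z = 1260 mm, flush with the posts' −y face. 14 pickets, each 102 mm wide, 23 mm thick and 1469 mm tall, are fixed to the +y face of the rails with their bottoms at z = 66 mm, spaced across the span with a 28 mm gap after the −x post and between neighbouring pickets, with 40 mm left before the +x post.


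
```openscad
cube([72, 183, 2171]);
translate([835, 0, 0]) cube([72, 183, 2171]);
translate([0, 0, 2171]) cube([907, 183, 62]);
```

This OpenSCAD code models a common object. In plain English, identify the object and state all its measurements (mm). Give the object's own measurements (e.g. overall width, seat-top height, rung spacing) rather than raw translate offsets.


A door frame. The clear opening is 763 mm wide and 2171 mm high. Two 72 mm wide jambs, 183 mm deep, stand either side of the opening from the floor to the top of the opening. A 62 mm thick head sits across the top of both jambs, spanning the full outside width of the frame.


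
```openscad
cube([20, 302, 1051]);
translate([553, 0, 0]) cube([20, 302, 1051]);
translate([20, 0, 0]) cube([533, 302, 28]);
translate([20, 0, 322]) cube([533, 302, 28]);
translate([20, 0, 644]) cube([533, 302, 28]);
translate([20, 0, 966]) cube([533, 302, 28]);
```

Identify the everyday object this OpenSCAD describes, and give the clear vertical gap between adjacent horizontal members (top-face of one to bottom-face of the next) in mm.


A bookshelf. The clear shelf gap is 294 mm.

Two tall side panels with 4 horizontal boards between them — a bookshelf. The first two shelf undersides are at z = 0 and z = 322; with shelf thickness 28, the clear gap is 322 − 0 − 28 = 294 mm.


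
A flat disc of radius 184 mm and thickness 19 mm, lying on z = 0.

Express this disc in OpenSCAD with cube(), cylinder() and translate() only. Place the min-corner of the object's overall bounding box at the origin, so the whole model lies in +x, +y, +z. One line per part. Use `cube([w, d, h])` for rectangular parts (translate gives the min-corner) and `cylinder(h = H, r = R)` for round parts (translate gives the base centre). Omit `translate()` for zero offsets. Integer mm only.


translate([184, 184, 0]) cylinder(h = 19, r = 184);


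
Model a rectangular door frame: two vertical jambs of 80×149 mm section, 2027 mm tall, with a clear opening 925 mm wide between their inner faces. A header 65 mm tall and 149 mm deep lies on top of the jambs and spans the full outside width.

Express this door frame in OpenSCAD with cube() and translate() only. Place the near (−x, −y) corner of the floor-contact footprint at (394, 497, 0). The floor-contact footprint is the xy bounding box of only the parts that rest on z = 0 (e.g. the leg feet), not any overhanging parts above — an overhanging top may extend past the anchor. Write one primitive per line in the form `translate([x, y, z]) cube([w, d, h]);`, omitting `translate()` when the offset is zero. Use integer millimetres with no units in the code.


translate([394, 497, 0]) cube([80, 149, 2027]);
translate([1399, 497, 0]) cube([80, 149, 2027]);
translate([394, 497, 2027]) cube([1085, 149, 65]);


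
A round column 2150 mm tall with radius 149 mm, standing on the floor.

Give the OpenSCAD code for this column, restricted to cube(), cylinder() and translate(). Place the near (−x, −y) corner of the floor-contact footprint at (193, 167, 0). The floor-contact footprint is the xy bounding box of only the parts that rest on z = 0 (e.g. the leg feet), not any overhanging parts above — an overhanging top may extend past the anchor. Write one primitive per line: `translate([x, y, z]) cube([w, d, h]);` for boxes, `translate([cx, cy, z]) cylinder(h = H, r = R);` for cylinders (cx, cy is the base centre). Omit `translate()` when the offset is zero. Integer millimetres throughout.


translate([342, 316, 0]) cylinder(h = 2150, r = 149);


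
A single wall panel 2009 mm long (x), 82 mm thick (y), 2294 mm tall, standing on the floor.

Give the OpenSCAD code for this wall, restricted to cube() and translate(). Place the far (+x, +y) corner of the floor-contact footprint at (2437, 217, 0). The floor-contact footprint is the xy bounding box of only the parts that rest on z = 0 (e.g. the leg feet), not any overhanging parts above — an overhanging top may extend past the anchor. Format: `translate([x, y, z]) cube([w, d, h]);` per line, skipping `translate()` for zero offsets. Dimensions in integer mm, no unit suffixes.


translate([428, 135, 0]) cube([2009, 82, 2294]);


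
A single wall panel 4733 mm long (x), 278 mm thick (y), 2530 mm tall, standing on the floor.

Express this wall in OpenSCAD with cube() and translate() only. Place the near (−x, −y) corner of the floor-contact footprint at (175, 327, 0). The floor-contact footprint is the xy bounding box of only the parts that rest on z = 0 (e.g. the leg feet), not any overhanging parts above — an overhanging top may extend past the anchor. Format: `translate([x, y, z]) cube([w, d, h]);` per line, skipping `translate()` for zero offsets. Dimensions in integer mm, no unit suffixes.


translate([175, 327, 0]) cube([4733, 278, 2530]);


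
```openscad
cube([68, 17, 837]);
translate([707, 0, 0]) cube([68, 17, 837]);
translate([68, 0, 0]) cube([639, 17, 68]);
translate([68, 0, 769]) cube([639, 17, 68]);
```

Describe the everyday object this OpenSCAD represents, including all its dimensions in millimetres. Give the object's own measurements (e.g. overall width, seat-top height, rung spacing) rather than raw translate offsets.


A rectangular picture frame lying in the x–z plane (depth along y). The opening is 639 mm wide (x) by 701 mm tall (z), surrounded by a border 68 mm wide on all four sides. The frame is 17 mm deep and is made of two full-height vertical stiles with two horizontal rails fitted between them.


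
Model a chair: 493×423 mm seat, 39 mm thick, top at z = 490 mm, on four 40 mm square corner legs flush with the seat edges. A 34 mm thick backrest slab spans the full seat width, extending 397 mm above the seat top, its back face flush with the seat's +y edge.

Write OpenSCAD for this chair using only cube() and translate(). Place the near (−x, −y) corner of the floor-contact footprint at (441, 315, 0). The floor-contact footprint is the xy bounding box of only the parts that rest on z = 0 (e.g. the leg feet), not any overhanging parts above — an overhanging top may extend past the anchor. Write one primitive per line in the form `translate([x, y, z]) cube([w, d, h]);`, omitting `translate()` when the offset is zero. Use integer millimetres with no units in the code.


translate([441, 315, 451]) cube([493, 423, 39]);
translate([441, 315, 0]) cube([40, 40, 451]);
translate([894, 315, 0]) cube([40, 40, 451]);
translate([441, 698, 0]) cube([40, 40, 451]);
translate([894, 698, 0]) cube([40, 40, 451]);
translate([441, 704, 490]) cube([493, 34, 397]);


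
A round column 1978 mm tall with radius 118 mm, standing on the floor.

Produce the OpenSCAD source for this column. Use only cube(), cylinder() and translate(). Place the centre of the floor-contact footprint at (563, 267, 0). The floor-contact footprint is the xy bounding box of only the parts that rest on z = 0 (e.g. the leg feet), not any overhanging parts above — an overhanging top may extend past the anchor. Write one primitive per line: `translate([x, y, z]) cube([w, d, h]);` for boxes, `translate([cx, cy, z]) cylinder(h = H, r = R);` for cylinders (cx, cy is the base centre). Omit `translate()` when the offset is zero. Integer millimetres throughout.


translate([563, 267, 0]) cylinder(h = 1978, r = 118);


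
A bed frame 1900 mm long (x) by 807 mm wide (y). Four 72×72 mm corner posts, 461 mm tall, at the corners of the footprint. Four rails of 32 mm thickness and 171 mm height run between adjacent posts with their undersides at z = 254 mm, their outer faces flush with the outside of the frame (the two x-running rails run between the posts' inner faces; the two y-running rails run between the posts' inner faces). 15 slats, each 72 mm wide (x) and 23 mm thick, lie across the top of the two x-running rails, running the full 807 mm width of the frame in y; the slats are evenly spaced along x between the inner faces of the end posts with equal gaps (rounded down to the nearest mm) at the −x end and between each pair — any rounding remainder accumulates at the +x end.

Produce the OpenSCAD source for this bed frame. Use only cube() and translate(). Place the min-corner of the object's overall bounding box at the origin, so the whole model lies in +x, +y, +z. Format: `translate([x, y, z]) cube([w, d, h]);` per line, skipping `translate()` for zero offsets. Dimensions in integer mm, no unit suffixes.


cube([72, 72, 461]);
translate([0, 735, 0]) cube([72, 72, 461]);
translate([1828, 0, 0]) cube([72, 72, 461]);
translate([1828, 735, 0]) cube([72, 72, 461]);
translate([72, 0, 254]) cube([1756, 32, 171]);
translate([72, 775, 254]) cube([1756, 32, 171]);
translate([0, 72, 254]) cube([32, 663, 171]);
translate([1868, 72, 254]) cube([32, 663, 171]);
translate([114, 0, 425]) cube([72, 807, 23]);
translate([228, 0, 425]) cube([72, 807, 23]);
translate([342, 0, 425]) cube([72, 807, 23]);
translate([456, 0, 425]) cube([72, 807, 23]);
translate([570, 0, 425]) cube([72, 807, 23]);
translate([684, 0, 425]) cube([72, 807, 23]);
translate([798, 0, 425]) cube([72, 807, 23]);
translate([912, 0, 425]) cube([72, 807, 23]);
translate([1026, 0, 425]) cube([72, 807, 23]);
translate([1140, 0, 425]) cube([72, 807, 23]);
translate([1254, 0, 425]) cube([72, 807, 23]);
translate([1368, 0, 425]) cube([72, 807, 23]);
translate([1482, 0, 425]) cube([72, 807, 23]);
translate([1596, 0, 425]) cube([72, 807, 23]);
translate([1710, 0, 425]) cube([72, 807, 23]);


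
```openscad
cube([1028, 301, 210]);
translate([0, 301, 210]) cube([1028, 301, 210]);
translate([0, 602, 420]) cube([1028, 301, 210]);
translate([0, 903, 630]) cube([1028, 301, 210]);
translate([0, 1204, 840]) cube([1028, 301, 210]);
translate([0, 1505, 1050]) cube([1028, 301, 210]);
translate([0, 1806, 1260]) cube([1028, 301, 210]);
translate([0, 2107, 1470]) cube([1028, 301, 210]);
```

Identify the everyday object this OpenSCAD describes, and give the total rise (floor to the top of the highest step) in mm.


A staircase. The total rise is 1680 mm.

8 identical blocks, each offset up and back from the previous — a staircase. Each step is 210 mm tall and there are 8 of them, so the total rise is 8 × 210 = 1680 mm.


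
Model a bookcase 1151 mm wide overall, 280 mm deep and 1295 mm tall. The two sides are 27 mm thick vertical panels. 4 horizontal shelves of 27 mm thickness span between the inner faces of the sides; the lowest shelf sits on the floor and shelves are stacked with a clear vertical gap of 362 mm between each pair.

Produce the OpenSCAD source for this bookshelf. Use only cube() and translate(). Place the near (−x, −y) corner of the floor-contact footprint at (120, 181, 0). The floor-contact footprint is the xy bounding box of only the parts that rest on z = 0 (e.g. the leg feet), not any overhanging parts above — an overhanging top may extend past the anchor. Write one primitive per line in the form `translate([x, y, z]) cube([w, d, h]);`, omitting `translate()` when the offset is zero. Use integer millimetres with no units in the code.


translate([120, 181, 0]) cube([27, 280, 1295]);
translate([1244, 181, 0]) cube([27, 280, 1295]);
translate([147, 181, 0]) cube([1097, 280, 27]);
translate([147, 181, 389]) cube([1097, 280, 27]);
translate([147, 181, 778]) cube([1097, 280, 27]);
translate([147, 181, 1167]) cube([1097, 280, 27]);


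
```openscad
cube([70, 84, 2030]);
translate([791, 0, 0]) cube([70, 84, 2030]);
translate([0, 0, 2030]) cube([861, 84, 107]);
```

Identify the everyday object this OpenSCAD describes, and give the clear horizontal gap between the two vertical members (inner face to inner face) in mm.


A door frame. The clear opening width is 721 mm.

Two 2030 mm tall posts with a header on top — a door frame. The left jamb is 70 mm wide at x = 0; the right jamb starts at x = 791. The clear opening is 791 − 70 = 721 mm.


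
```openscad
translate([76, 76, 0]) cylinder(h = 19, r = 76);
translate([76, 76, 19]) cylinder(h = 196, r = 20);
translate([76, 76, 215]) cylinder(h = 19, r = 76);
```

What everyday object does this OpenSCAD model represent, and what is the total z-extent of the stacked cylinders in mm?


A spool. The overall height is 234 mm.

Three coaxial cylinders, large–small–large — a spool. Two 19 mm flanges and a 196 mm core give 19 + 196 + 19 = 234 mm.


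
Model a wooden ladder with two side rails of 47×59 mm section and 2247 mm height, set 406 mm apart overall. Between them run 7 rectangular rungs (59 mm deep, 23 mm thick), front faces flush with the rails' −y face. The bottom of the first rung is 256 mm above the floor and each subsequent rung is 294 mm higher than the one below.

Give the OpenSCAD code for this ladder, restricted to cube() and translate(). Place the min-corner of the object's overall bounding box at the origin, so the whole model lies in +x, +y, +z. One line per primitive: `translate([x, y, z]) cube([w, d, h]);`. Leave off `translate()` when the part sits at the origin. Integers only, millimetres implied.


cube([47, 59, 2247]);
translate([359, 0, 0]) cube([47, 59, 2247]);
translate([47, 0, 256]) cube([312, 59, 23]);
translate([47, 0, 550]) cube([312, 59, 23]);
translate([47, 0, 844]) cube([312, 59, 23]);
translate([47, 0, 1138]) cube([312, 59, 23]);
translate([47, 0, 1432]) cube([312, 59, 23]);
translate([47, 0, 1726]) cube([312, 59, 23]);
translate([47, 0, 2020]) cube([312, 59, 23]);


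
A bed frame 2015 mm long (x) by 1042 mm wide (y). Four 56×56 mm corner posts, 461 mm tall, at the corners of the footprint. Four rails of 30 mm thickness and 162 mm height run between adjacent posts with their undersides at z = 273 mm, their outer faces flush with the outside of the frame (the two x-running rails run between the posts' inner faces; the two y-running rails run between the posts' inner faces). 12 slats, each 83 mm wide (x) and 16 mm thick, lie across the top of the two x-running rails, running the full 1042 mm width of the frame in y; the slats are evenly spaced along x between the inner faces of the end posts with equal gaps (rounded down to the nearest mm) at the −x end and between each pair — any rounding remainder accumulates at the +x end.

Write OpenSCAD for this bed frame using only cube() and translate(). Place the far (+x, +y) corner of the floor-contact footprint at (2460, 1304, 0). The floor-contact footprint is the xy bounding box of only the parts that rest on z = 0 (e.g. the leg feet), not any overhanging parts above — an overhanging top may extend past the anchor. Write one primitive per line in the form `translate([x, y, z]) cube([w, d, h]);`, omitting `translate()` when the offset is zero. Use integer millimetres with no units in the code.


translate([445, 262, 0]) cube([56, 56, 461]);
translate([445, 1248, 0]) cube([56, 56, 461]);
translate([2404, 262, 0]) cube([56, 56, 461]);
translate([2404, 1248, 0]) cube([56, 56, 461]);
translate([501, 262, 273]) cube([1903, 30, 162]);
translate([501, 1274, 273]) cube([1903, 30, 162]);
translate([445, 318, 273]) cube([30, 930, 162]);
translate([2430, 318, 273]) cube([30, 930, 162]);
translate([570, 262, 435]) cube([83, 1042, 16]);
translate([722, 262, 435]) cube([83, 1042, 16]);
translate([874, 262, 435]) cube([83, 1042, 16]);
translate([1026, 262, 435]) cube([83, 1042, 16]);
translate([1178, 262, 435]) cube([83, 1042, 16]);
translate([1330, 262, 435]) cube([83, 1042, 16]);
translate([1482, 262, 435]) cube([83, 1042, 16]);
translate([1634, 262, 435]) cube([83, 1042, 16]);
translate([1786, 262, 435]) cube([83, 1042, 16]);
translate([1938, 262, 435]) cube([83, 1042, 16]);
translate([2090, 262, 435]) cube([83, 1042, 16]);
translate([2242, 262, 435]) cube([83, 1042, 16]);


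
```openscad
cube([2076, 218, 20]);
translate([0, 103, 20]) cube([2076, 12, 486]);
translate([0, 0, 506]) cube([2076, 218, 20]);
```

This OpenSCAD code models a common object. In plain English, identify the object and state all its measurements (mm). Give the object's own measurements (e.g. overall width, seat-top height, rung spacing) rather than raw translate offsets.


An I-beam lying along x, 2076 mm long. Overall section height 526 mm. Two flanges 218 mm wide (y) and 20 mm thick, one on the floor and one at the top; a web 12 mm thick runs between them, centred on the flange width.


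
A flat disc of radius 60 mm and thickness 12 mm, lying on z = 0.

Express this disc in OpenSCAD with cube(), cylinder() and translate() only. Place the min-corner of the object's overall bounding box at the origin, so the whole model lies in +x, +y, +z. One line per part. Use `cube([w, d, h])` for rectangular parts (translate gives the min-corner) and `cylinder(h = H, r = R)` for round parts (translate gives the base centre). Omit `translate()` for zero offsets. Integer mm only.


translate([60, 60, 0]) cylinder(h = 12, r = 60);


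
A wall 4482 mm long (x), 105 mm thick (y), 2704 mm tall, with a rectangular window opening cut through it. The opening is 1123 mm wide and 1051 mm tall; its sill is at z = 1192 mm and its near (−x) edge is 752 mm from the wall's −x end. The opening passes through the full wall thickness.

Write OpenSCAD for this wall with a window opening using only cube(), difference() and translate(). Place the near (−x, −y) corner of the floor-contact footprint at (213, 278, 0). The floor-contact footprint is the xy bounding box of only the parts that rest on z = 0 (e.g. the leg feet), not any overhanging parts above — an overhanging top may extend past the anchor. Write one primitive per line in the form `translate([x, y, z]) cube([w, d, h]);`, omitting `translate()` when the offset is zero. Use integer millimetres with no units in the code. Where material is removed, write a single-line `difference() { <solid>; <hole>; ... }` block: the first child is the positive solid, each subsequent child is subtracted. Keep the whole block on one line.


difference() { translate([213, 278, 0]) cube([4482, 105, 2704]); translate([965, 278, 1192]) cube([1123, 105, 1051]); }


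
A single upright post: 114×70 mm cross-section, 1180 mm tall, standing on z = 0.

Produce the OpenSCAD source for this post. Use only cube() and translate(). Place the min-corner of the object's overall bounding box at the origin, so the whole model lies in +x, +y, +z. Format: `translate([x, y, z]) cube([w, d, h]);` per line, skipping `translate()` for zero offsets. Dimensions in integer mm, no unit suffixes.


cube([114, 70, 1180]);


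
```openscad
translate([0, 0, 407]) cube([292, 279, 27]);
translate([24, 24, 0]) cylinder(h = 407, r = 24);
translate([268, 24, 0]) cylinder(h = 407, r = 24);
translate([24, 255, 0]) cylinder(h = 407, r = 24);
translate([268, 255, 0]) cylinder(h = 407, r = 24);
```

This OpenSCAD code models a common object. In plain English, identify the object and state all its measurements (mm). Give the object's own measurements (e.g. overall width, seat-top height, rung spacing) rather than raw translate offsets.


A simple wooden stool: a rectangular seat 292 mm (x) by 279 mm (y), 27 mm thick, top face at z = 434 mm, on four round legs, each 48 mm in diameter. The legs rest on z = 0, each leg's axis is inset half a diameter from the nearest pair of seat edges (so the leg's bounding box is flush with the corner).


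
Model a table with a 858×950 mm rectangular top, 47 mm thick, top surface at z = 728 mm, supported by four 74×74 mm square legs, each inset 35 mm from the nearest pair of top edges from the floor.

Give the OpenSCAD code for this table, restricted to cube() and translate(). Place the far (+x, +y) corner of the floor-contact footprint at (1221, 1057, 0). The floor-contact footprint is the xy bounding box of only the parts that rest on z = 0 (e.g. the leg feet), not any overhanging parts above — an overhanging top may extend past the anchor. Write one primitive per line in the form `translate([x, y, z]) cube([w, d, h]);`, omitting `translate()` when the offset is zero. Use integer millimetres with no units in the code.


// leg_h = 728 - 47 = 681
translate([398, 142, 681]) cube([858, 950, 47]);
translate([433, 177, 0]) cube([74, 74, 681]);
translate([1147, 177, 0]) cube([74, 74, 681]);
translate([433, 983, 0]) cube([74, 74, 681]);
translate([1147, 983, 0]) cube([74, 74, 681]);


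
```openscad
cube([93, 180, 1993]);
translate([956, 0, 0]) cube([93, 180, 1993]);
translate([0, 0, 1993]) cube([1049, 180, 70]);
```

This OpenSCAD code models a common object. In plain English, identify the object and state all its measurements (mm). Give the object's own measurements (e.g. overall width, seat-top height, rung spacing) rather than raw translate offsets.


A door frame. The clear opening is 863 mm wide and 1993 mm high. Two 93 mm wide jambs, 180 mm deep, stand either side of the opening from the floor to the top of the opening. A 70 mm thick head sits across the top of both jambs, spanning the full outside width of the frame.


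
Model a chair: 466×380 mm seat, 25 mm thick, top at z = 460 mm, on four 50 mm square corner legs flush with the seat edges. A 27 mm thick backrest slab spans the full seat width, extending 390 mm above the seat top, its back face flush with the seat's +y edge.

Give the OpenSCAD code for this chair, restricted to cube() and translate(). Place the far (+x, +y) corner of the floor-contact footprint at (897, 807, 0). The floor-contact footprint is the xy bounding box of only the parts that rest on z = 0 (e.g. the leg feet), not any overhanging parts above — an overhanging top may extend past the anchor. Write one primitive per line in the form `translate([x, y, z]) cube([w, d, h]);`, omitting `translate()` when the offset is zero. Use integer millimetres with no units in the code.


translate([431, 427, 435]) cube([466, 380, 25]);
translate([431, 427, 0]) cube([50, 50, 435]);
translate([847, 427, 0]) cube([50, 50, 435]);
translate([431, 757, 0]) cube([50, 50, 435]);
translate([847, 757, 0]) cube([50, 50, 435]);
translate([431, 780, 460]) cube([466, 27, 390]);


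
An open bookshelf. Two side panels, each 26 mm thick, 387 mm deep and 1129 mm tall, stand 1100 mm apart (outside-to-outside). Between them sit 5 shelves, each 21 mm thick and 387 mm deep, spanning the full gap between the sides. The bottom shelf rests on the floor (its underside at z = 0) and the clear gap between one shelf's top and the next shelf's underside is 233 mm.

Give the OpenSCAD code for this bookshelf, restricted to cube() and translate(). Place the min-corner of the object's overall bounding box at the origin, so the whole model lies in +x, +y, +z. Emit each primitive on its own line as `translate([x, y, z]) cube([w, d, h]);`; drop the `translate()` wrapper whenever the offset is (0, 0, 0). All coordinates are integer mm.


cube([26, 387, 1129]);
translate([1074, 0, 0]) cube([26, 387, 1129]);
translate([26, 0, 0]) cube([1048, 387, 21]);
translate([26, 0, 254]) cube([1048, 387, 21]);
translate([26, 0, 508]) cube([1048, 387, 21]);
translate([26, 0, 762]) cube([1048, 387, 21]);
translate([26, 0, 1016]) cube([1048, 387, 21]);
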